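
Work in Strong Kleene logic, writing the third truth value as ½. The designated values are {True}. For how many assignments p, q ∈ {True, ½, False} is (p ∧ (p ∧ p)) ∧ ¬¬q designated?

1

Designated under: (p=True, q=True).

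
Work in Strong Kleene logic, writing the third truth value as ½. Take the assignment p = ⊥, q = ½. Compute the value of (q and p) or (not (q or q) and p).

q and p = ½ and ⊥ = ⊥
q or q = ½ or ½ = ½
not (q or q) = not ½ = ½
not (q or q) and p = ½ and ⊥ = ⊥
(q and p) or (not (q or q) and p) = ⊥ or ⊥ = ⊥

⊥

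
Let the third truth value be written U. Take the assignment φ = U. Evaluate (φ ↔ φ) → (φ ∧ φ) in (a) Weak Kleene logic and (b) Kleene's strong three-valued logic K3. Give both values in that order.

In Weak Kleene logic: φ ↔ φ = U ↔ U = U
φ ∧ φ = U ∧ U = U
(φ ↔ φ) → (φ ∧ φ) = U → U = U  [any arg is the third value ⇒ result is the third value]
In Kleene's strong three-valued logic K3: φ ↔ φ = U ↔ U = U
φ ∧ φ = U ∧ U = U
(φ ↔ φ) → (φ ∧ φ) = U → U = U  [¬U ∨ U]

U; U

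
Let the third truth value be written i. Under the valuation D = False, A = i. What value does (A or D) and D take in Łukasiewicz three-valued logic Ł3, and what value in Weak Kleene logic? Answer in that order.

In Łukasiewicz three-valued logic Ł3: A or D = i or False = i
(A or D) and D = i and False = False
In Weak Kleene logic: A or D = i or False = i
(A or D) and D = i and False = i
They differ because Łukasiewicz three-valued logic Ł3 and Weak Kleene logic treat i differently under the binary connectives.

False; i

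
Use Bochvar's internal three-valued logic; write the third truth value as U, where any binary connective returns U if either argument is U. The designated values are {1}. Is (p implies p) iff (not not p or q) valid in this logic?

No

Countermodel: p=1, q=U gives U, which is not designated.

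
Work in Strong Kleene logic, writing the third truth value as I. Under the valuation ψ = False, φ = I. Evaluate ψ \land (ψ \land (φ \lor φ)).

False

φ \lor φ = I \lor I = I
ψ \land (φ \lor φ) = False \land I = False
ψ \land (ψ \land (φ \lor φ)) = False \land False = False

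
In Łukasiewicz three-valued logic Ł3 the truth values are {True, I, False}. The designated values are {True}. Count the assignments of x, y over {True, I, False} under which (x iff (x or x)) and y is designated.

3

Designated under: (x=True, y=True); (x=I, y=True); (x=False, y=True).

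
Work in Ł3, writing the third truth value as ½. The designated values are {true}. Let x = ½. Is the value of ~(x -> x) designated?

No

x -> x = ½ -> ½ = true  [min(1, 1−½+½)]
~(x -> x) = ~true = false
false ∉ {true}.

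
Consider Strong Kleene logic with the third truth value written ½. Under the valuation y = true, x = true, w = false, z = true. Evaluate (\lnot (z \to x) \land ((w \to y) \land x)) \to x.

z \to x = true \to true = true
\lnot (z \to x) = \lnot true = false
w \to y = false \to true = true
(w \to y) \land x = true \land true = true
\lnot (z \to x) \land ((w \to y) \land x) = false \land true = false
(\lnot (z \to x) \land ((w \to y) \land x)) \to x = false \to true = true

true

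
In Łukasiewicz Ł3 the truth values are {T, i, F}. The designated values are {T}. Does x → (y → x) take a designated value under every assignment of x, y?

Every assignment of x, y over {T, i, F} gives a value in {T}.
In particular, with x=i, y=i: x → (y → x) = T.

Yes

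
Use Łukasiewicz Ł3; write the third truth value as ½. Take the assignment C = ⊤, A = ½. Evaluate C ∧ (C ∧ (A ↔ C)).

½

A ↔ C = ½ ↔ ⊤ = ½
C ∧ (A ↔ C) = ⊤ ∧ ½ = ½
C ∧ (C ∧ (A ↔ C)) = ⊤ ∧ ½ = ½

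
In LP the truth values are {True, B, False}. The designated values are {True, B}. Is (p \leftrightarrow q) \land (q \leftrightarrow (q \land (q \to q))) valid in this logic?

Countermodel: p=True, q=False gives False, which is not designated.

No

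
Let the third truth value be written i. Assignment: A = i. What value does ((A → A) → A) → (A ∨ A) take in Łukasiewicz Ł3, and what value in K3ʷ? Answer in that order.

T; i

In Łukasiewicz Ł3: A → A = i → i = T  [min(1, 1−½+½)]
(A → A) → A = T → i = i
A ∨ A = i ∨ i = i
((A → A) → A) → (A ∨ A) = i → i = T
In K3ʷ: A → A = i → i = i
(A → A) → A = i → i = i
A ∨ A = i ∨ i = i
((A → A) → A) → (A ∨ A) = i → i = i
They differ because Łukasiewicz Ł3 and K3ʷ treat i differently under the binary connectives.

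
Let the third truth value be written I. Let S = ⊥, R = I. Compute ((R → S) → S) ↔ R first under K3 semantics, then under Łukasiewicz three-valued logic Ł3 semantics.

In K3: R → S = I → ⊥ = I  [¬I ∨ ⊥]
(R → S) → S = I → ⊥ = I
((R → S) → S) ↔ R = I ↔ I = I
In Łukasiewicz three-valued logic Ł3: R → S = I → ⊥ = I
(R → S) → S = I → ⊥ = I
((R → S) → S) ↔ R = I ↔ I = ⊤
They differ because K3 and Łukasiewicz three-valued logic Ł3 treat I differently under implication.

I; ⊤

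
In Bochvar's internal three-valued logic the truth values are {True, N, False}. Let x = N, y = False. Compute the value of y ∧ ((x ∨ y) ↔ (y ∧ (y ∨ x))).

x ∨ y = N ∨ False = N
y ∨ x = False ∨ N = N
y ∧ (y ∨ x) = False ∧ N = N
(x ∨ y) ↔ (y ∧ (y ∨ x)) = N ↔ N = N
y ∧ ((x ∨ y) ↔ (y ∧ (y ∨ x))) = False ∧ N = N

N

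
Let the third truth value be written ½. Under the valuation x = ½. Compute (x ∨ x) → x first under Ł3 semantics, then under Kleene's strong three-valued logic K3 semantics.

In Ł3: x ∨ x = ½ ∨ ½ = ½
(x ∨ x) → x = ½ → ½ = true  [min(1, 1−½+½)]
In Kleene's strong three-valued logic K3: x ∨ x = ½ ∨ ½ = ½
(x ∨ x) → x = ½ → ½ = ½  [¬½ ∨ ½]
They differ because Ł3 and Kleene's strong three-valued logic K3 treat ½ differently under implication.

true; ½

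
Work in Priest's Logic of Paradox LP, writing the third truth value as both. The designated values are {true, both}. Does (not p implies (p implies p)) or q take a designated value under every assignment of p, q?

Every assignment of p, q over {true, both, false} gives a value in {true, both}.
In particular, with p=both, q=both: (not p implies (p implies p)) or q = both.

Yes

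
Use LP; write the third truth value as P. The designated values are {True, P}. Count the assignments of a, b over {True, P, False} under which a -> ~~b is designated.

8

Of the 9 assignments, 8 give a value in {True, P}.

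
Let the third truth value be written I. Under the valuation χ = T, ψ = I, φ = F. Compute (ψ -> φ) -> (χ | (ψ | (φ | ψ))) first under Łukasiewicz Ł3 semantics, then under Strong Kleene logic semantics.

In Łukasiewicz Ł3: ψ -> φ = I -> F = I  [min(1, 1−½+0)]
φ | ψ = F | I = I
ψ | (φ | ψ) = I | I = I
χ | (ψ | (φ | ψ)) = T | I = T
(ψ -> φ) -> (χ | (ψ | (φ | ψ))) = I -> T = T
In Strong Kleene logic: ψ -> φ = I -> F = I
φ | ψ = F | I = I
ψ | (φ | ψ) = I | I = I
χ | (ψ | (φ | ψ)) = T | I = T
(ψ -> φ) -> (χ | (ψ | (φ | ψ))) = I -> T = T

T; T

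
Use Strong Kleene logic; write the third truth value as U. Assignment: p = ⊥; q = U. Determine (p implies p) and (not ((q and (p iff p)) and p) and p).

⊥

p implies p = ⊥ implies ⊥ = ⊤
p iff p = ⊥ iff ⊥ = ⊤
q and (p iff p) = U and ⊤ = U
(q and (p iff p)) and p = U and ⊥ = ⊥
not ((q and (p iff p)) and p) = not ⊥ = ⊤
not ((q and (p iff p)) and p) and p = ⊤ and ⊥ = ⊥
(p implies p) and (not ((q and (p iff p)) and p) and p) = ⊤ and ⊥ = ⊥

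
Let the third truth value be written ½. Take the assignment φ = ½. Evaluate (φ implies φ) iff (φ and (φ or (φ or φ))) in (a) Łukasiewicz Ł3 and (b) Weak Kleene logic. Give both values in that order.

½; ½

In Łukasiewicz Ł3: φ implies φ = ½ implies ½ = true  [min(1, 1−½+½)]
φ or φ = ½ or ½ = ½
φ or (φ or φ) = ½ or ½ = ½
φ and (φ or (φ or φ)) = ½ and ½ = ½
(φ implies φ) iff (φ and (φ or (φ or φ))) = true iff ½ = ½
In Weak Kleene logic: φ implies φ = ½ implies ½ = ½  [any arg is the third value ⇒ result is the third value]
φ or φ = ½ or ½ = ½
φ or (φ or φ) = ½ or ½ = ½
φ and (φ or (φ or φ)) = ½ and ½ = ½
(φ implies φ) iff (φ and (φ or (φ or φ))) = ½ iff ½ = ½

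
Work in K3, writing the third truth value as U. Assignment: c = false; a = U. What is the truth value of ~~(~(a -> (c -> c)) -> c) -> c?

false

c -> c = false -> false = true
a -> (c -> c) = U -> true = true
~(a -> (c -> c)) = ~true = false
~(a -> (c -> c)) -> c = false -> false = true
~(~(a -> (c -> c)) -> c) = ~true = false
~~(~(a -> (c -> c)) -> c) = ~false = true
~~(~(a -> (c -> c)) -> c) -> c = true -> false = false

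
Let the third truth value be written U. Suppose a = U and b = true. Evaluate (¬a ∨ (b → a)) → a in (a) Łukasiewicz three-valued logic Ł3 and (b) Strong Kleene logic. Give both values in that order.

true; U

In Łukasiewicz three-valued logic Ł3: ¬a = ¬U = U
b → a = true → U = U  [min(1, 1−1+½)]
¬a ∨ (b → a) = U ∨ U = U
(¬a ∨ (b → a)) → a = U → U = true
In Strong Kleene logic: ¬a = ¬U = U
b → a = true → U = U  [¬true ∨ U]
¬a ∨ (b → a) = U ∨ U = U
(¬a ∨ (b → a)) → a = U → U = U
They differ because Łukasiewicz three-valued logic Ł3 and Strong Kleene logic treat U differently under implication.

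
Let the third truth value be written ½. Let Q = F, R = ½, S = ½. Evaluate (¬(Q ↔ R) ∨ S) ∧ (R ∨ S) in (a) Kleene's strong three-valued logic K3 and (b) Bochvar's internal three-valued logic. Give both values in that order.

½; ½

In Kleene's strong three-valued logic K3: Q ↔ R = F ↔ ½ = ½
¬(Q ↔ R) = ¬½ = ½
¬(Q ↔ R) ∨ S = ½ ∨ ½ = ½
R ∨ S = ½ ∨ ½ = ½
(¬(Q ↔ R) ∨ S) ∧ (R ∨ S) = ½ ∧ ½ = ½
In Bochvar's internal three-valued logic: Q ↔ R = F ↔ ½ = ½
¬(Q ↔ R) = ¬½ = ½
¬(Q ↔ R) ∨ S = ½ ∨ ½ = ½
R ∨ S = ½ ∨ ½ = ½
(¬(Q ↔ R) ∨ S) ∧ (R ∨ S) = ½ ∧ ½ = ½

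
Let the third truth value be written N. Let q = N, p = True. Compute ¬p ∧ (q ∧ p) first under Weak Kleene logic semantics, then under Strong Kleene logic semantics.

In Weak Kleene logic: ¬p = ¬True = False
q ∧ p = N ∧ True = N
¬p ∧ (q ∧ p) = False ∧ N = N
In Strong Kleene logic: ¬p = ¬True = False
q ∧ p = N ∧ True = N
¬p ∧ (q ∧ p) = False ∧ N = False
They differ because Weak Kleene logic and Strong Kleene logic treat N differently under the binary connectives.

N; False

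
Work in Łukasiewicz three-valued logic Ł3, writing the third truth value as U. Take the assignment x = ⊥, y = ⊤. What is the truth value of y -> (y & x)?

⊥

y & x = ⊤ & ⊥ = ⊥
y -> (y & x) = ⊤ -> ⊥ = ⊥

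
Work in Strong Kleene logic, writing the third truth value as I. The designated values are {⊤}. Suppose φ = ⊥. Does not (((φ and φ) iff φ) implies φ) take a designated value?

φ and φ = ⊥ and ⊥ = ⊥
(φ and φ) iff φ = ⊥ iff ⊥ = ⊤
((φ and φ) iff φ) implies φ = ⊤ implies ⊥ = ⊥
not (((φ and φ) iff φ) implies φ) = not ⊥ = ⊤
⊤ ∈ {⊤}.

Yes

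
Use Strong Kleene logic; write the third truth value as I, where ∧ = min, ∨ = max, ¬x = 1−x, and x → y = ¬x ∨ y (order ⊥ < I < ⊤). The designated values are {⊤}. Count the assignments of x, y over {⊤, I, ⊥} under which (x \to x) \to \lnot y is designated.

Designated under: (x=⊤, y=⊥); (x=I, y=⊥); (x=⊥, y=⊥).

3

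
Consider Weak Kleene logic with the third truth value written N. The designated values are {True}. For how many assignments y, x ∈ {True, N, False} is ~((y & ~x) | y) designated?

2

Designated under: (y=False, x=True); (y=False, x=False).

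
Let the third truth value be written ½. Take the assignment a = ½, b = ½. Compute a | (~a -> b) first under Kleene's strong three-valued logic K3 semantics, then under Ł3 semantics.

½; T

In Kleene's strong three-valued logic K3: ~a = ~½ = ½
~a -> b = ½ -> ½ = ½  [~½ | ½]
a | (~a -> b) = ½ | ½ = ½
In Ł3: ~a = ~½ = ½
~a -> b = ½ -> ½ = T
a | (~a -> b) = ½ | T = T
They differ because Kleene's strong three-valued logic K3 and Ł3 treat ½ differently under implication.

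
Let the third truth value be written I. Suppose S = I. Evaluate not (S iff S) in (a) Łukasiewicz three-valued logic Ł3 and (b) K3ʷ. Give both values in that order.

In Łukasiewicz three-valued logic Ł3: S iff S = I iff I = 1  [1 − |½−½|]
not (S iff S) = not 1 = 0
In K3ʷ: S iff S = I iff I = I
not (S iff S) = not I = I
They differ because Łukasiewicz three-valued logic Ł3 and K3ʷ treat I differently under the binary connectives.

0; I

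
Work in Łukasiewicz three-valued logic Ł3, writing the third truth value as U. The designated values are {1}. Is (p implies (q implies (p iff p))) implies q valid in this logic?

No

Countermodel: p=1, q=U gives U, which is not designated.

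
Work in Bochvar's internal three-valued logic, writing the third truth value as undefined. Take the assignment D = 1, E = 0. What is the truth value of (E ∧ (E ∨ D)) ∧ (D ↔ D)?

E ∨ D = 0 ∨ 1 = 1
E ∧ (E ∨ D) = 0 ∧ 1 = 0
D ↔ D = 1 ↔ 1 = 1
(E ∧ (E ∨ D)) ∧ (D ↔ D) = 0 ∧ 1 = 0

0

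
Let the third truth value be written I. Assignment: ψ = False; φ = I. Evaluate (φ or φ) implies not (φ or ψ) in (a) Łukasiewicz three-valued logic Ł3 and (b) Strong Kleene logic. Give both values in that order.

True; I

In Łukasiewicz three-valued logic Ł3: φ or φ = I or I = I
φ or ψ = I or False = I
not (φ or ψ) = not I = I
(φ or φ) implies not (φ or ψ) = I implies I = True  [min(1, 1−½+½)]
In Strong Kleene logic: φ or φ = I or I = I
φ or ψ = I or False = I
not (φ or ψ) = not I = I
(φ or φ) implies not (φ or ψ) = I implies I = I  [not I or I]
They differ because Łukasiewicz three-valued logic Ł3 and Strong Kleene logic treat I differently under implication.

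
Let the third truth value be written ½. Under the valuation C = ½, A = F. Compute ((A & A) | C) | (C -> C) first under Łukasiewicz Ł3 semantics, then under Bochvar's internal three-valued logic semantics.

In Łukasiewicz Ł3: A & A = F & F = F
(A & A) | C = F | ½ = ½
C -> C = ½ -> ½ = T  [min(1, 1−½+½)]
((A & A) | C) | (C -> C) = ½ | T = T
In Bochvar's internal three-valued logic: A & A = F & F = F
(A & A) | C = F | ½ = ½
C -> C = ½ -> ½ = ½  [any arg is the third value ⇒ result is the third value]
((A & A) | C) | (C -> C) = ½ | ½ = ½
They differ because Łukasiewicz Ł3 and Bochvar's internal three-valued logic treat ½ differently under the binary connectives.

T; ½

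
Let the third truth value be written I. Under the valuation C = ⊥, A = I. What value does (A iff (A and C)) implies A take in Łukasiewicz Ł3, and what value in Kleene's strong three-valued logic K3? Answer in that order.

⊤; I

In Łukasiewicz Ł3: A and C = I and ⊥ = ⊥
A iff (A and C) = I iff ⊥ = I  [1 − |½−0|]
(A iff (A and C)) implies A = I implies I = ⊤
In Kleene's strong three-valued logic K3: A and C = I and ⊥ = ⊥
A iff (A and C) = I iff ⊥ = I
(A iff (A and C)) implies A = I implies I = I  [not I or I]
They differ because Łukasiewicz Ł3 and Kleene's strong three-valued logic K3 treat I differently under implication.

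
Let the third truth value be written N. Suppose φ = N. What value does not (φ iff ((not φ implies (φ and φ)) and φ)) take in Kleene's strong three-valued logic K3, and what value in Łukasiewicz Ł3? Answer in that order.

N; ⊥

In Kleene's strong three-valued logic K3: not φ = not N = N
φ and φ = N and N = N
not φ implies (φ and φ) = N implies N = N  [not N or N]
(not φ implies (φ and φ)) and φ = N and N = N
φ iff ((not φ implies (φ and φ)) and φ) = N iff N = N
not (φ iff ((not φ implies (φ and φ)) and φ)) = not N = N
In Łukasiewicz Ł3: not φ = not N = N
φ and φ = N and N = N
not φ implies (φ and φ) = N implies N = ⊤
(not φ implies (φ and φ)) and φ = ⊤ and N = N
φ iff ((not φ implies (φ and φ)) and φ) = N iff N = ⊤
not (φ iff ((not φ implies (φ and φ)) and φ)) = not ⊤ = ⊥
They differ because Kleene's strong three-valued logic K3 and Łukasiewicz Ł3 treat N differently under implication.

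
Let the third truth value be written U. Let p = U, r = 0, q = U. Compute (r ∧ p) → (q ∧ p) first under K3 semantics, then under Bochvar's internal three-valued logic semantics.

1; U

In K3: r ∧ p = 0 ∧ U = 0
q ∧ p = U ∧ U = U
(r ∧ p) → (q ∧ p) = 0 → U = 1
In Bochvar's internal three-valued logic: r ∧ p = 0 ∧ U = U
q ∧ p = U ∧ U = U
(r ∧ p) → (q ∧ p) = U → U = U  [any arg is the third value ⇒ result is the third value]
They differ because K3 and Bochvar's internal three-valued logic treat U differently under the binary connectives.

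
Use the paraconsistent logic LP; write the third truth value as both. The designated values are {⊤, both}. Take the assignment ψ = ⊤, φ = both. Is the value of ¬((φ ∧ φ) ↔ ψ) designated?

φ ∧ φ = both ∧ both = both
(φ ∧ φ) ↔ ψ = both ↔ ⊤ = both
¬((φ ∧ φ) ↔ ψ) = ¬both = both
both ∈ {⊤, both}.

Yes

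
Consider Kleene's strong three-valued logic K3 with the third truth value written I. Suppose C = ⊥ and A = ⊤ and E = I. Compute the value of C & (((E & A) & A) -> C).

⊥

E & A = I & ⊤ = I
(E & A) & A = I & ⊤ = I
((E & A) & A) -> C = I -> ⊥ = I  [~I | ⊥]
C & (((E & A) & A) -> C) = ⊥ & I = ⊥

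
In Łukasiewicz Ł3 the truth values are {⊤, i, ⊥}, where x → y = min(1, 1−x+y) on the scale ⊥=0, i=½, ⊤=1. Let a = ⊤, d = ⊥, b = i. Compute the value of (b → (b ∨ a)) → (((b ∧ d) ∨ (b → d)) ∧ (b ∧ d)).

b ∨ a = i ∨ ⊤ = ⊤
b → (b ∨ a) = i → ⊤ = ⊤  [min(1, 1−½+1)]
b ∧ d = i ∧ ⊥ = ⊥
b → d = i → ⊥ = i
(b ∧ d) ∨ (b → d) = ⊥ ∨ i = i
b ∧ d = i ∧ ⊥ = ⊥
((b ∧ d) ∨ (b → d)) ∧ (b ∧ d) = i ∧ ⊥ = ⊥
(b → (b ∨ a)) → (((b ∧ d) ∨ (b → d)) ∧ (b ∧ d)) = ⊤ → ⊥ = ⊥

⊥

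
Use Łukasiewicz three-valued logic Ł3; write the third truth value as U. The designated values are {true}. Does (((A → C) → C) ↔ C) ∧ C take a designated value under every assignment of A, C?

Countermodel: A=true, C=U gives U, which is not designated.

No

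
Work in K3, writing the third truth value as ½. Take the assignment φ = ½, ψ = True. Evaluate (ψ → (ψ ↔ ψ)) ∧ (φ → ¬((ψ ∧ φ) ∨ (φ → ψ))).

ψ ↔ ψ = True ↔ True = True
ψ → (ψ ↔ ψ) = True → True = True
ψ ∧ φ = True ∧ ½ = ½
φ → ψ = ½ → True = True
(ψ ∧ φ) ∨ (φ → ψ) = ½ ∨ True = True
¬((ψ ∧ φ) ∨ (φ → ψ)) = ¬True = False
φ → ¬((ψ ∧ φ) ∨ (φ → ψ)) = ½ → False = ½
(ψ → (ψ ↔ ψ)) ∧ (φ → ¬((ψ ∧ φ) ∨ (φ → ψ))) = True ∧ ½ = ½

½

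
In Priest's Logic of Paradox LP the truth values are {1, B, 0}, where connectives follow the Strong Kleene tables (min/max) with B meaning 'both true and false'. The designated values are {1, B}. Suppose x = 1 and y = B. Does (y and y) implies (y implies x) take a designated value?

y and y = B and B = B
y implies x = B implies 1 = 1
(y and y) implies (y implies x) = B implies 1 = 1
1 ∈ {1, B}.

Yes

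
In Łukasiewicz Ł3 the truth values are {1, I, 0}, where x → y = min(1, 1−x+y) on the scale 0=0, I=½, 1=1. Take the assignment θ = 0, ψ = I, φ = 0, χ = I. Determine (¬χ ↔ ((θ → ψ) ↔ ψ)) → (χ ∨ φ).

I

¬χ = ¬I = I
θ → ψ = 0 → I = 1  [min(1, 1−0+½)]
(θ → ψ) ↔ ψ = 1 ↔ I = I
¬χ ↔ ((θ → ψ) ↔ ψ) = I ↔ I = 1
χ ∨ φ = I ∨ 0 = I
(¬χ ↔ ((θ → ψ) ↔ ψ)) → (χ ∨ φ) = 1 → I = I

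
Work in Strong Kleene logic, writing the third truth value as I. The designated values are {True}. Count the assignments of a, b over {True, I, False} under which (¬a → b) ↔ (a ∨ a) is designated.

4

Designated under: (a=True, b=True); (a=True, b=I); (a=True, b=False); (a=False, b=False).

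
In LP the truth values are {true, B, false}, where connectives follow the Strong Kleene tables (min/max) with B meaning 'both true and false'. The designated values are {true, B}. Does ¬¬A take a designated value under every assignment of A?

No

Countermodel: A=false gives false, which is not designated.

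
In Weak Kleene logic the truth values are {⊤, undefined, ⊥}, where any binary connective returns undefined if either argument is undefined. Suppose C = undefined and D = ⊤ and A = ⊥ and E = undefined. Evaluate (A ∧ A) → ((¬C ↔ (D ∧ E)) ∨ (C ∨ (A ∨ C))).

A ∧ A = ⊥ ∧ ⊥ = ⊥
¬C = ¬undefined = undefined
D ∧ E = ⊤ ∧ undefined = undefined
¬C ↔ (D ∧ E) = undefined ↔ undefined = undefined
A ∨ C = ⊥ ∨ undefined = undefined
C ∨ (A ∨ C) = undefined ∨ undefined = undefined
(¬C ↔ (D ∧ E)) ∨ (C ∨ (A ∨ C)) = undefined ∨ undefined = undefined
(A ∧ A) → ((¬C ↔ (D ∧ E)) ∨ (C ∨ (A ∨ C))) = ⊥ → undefined = undefined  [any arg is the third value ⇒ result is the third value]

undefined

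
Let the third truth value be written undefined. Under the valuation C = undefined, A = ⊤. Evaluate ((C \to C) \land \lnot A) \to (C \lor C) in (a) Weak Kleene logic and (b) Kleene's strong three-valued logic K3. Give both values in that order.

In Weak Kleene logic: C \to C = undefined \to undefined = undefined  [any arg is the third value ⇒ result is the third value]
\lnot A = \lnot ⊤ = ⊥
(C \to C) \land \lnot A = undefined \land ⊥ = undefined
C \lor C = undefined \lor undefined = undefined
((C \to C) \land \lnot A) \to (C \lor C) = undefined \to undefined = undefined
In Kleene's strong three-valued logic K3: C \to C = undefined \to undefined = undefined  [\lnot undefined \lor undefined]
\lnot A = \lnot ⊤ = ⊥
(C \to C) \land \lnot A = undefined \land ⊥ = ⊥
C \lor C = undefined \lor undefined = undefined
((C \to C) \land \lnot A) \to (C \lor C) = ⊥ \to undefined = ⊤
They differ because Weak Kleene logic and Kleene's strong three-valued logic K3 treat undefined differently under the binary connectives.

undefined; ⊤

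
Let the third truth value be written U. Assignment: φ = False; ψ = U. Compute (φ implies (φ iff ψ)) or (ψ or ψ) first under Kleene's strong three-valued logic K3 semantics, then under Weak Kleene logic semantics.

In Kleene's strong three-valued logic K3: φ iff ψ = False iff U = U
φ implies (φ iff ψ) = False implies U = True  [not False or U]
ψ or ψ = U or U = U
(φ implies (φ iff ψ)) or (ψ or ψ) = True or U = True
In Weak Kleene logic: φ iff ψ = False iff U = U
φ implies (φ iff ψ) = False implies U = U  [any arg is the third value ⇒ result is the third value]
ψ or ψ = U or U = U
(φ implies (φ iff ψ)) or (ψ or ψ) = U or U = U
They differ because Kleene's strong three-valued logic K3 and Weak Kleene logic treat U differently under the binary connectives.

True; U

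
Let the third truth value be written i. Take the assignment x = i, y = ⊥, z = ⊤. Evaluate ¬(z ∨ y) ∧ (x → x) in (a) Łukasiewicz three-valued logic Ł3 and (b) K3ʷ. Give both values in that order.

⊥; i

In Łukasiewicz three-valued logic Ł3: z ∨ y = ⊤ ∨ ⊥ = ⊤
¬(z ∨ y) = ¬⊤ = ⊥
x → x = i → i = ⊤  [min(1, 1−½+½)]
¬(z ∨ y) ∧ (x → x) = ⊥ ∧ ⊤ = ⊥
In K3ʷ: z ∨ y = ⊤ ∨ ⊥ = ⊤
¬(z ∨ y) = ¬⊤ = ⊥
x → x = i → i = i  [any arg is the third value ⇒ result is the third value]
¬(z ∨ y) ∧ (x → x) = ⊥ ∧ i = i
They differ because Łukasiewicz three-valued logic Ł3 and K3ʷ treat i differently under the binary connectives.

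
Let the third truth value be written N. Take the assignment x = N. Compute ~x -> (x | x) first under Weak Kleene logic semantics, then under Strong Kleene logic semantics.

N; N

In Weak Kleene logic: ~x = ~N = N
x | x = N | N = N
~x -> (x | x) = N -> N = N
In Strong Kleene logic: ~x = ~N = N
x | x = N | N = N
~x -> (x | x) = N -> N = N  [~N | N]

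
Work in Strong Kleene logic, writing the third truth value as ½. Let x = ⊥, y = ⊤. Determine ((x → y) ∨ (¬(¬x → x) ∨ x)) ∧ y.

x → y = ⊥ → ⊤ = ⊤
¬x = ¬⊥ = ⊤
¬x → x = ⊤ → ⊥ = ⊥
¬(¬x → x) = ¬⊥ = ⊤
¬(¬x → x) ∨ x = ⊤ ∨ ⊥ = ⊤
(x → y) ∨ (¬(¬x → x) ∨ x) = ⊤ ∨ ⊤ = ⊤
((x → y) ∨ (¬(¬x → x) ∨ x)) ∧ y = ⊤ ∧ ⊤ = ⊤

⊤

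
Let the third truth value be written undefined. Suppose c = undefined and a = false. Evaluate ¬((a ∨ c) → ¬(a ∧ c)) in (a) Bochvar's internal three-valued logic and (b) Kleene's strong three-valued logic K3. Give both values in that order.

undefined; false

In Bochvar's internal three-valued logic: a ∨ c = false ∨ undefined = undefined
a ∧ c = false ∧ undefined = undefined
¬(a ∧ c) = ¬undefined = undefined
(a ∨ c) → ¬(a ∧ c) = undefined → undefined = undefined  [any arg is the third value ⇒ result is the third value]
¬((a ∨ c) → ¬(a ∧ c)) = ¬undefined = undefined
In Kleene's strong three-valued logic K3: a ∨ c = false ∨ undefined = undefined
a ∧ c = false ∧ undefined = false
¬(a ∧ c) = ¬false = true
(a ∨ c) → ¬(a ∧ c) = undefined → true = true  [¬undefined ∨ true]
¬((a ∨ c) → ¬(a ∧ c)) = ¬true = false
They differ because Bochvar's internal three-valued logic and Kleene's strong three-valued logic K3 treat undefined differently under the binary connectives.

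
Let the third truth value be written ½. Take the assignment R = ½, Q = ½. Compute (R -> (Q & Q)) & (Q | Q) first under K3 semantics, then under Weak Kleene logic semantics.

In K3: Q & Q = ½ & ½ = ½
R -> (Q & Q) = ½ -> ½ = ½  [~½ | ½]
Q | Q = ½ | ½ = ½
(R -> (Q & Q)) & (Q | Q) = ½ & ½ = ½
In Weak Kleene logic: Q & Q = ½ & ½ = ½
R -> (Q & Q) = ½ -> ½ = ½
Q | Q = ½ | ½ = ½
(R -> (Q & Q)) & (Q | Q) = ½ & ½ = ½

½; ½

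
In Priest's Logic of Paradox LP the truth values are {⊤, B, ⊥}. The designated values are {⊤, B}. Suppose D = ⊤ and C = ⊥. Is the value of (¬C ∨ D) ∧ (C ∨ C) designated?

¬C = ¬⊥ = ⊤
¬C ∨ D = ⊤ ∨ ⊤ = ⊤
C ∨ C = ⊥ ∨ ⊥ = ⊥
(¬C ∨ D) ∧ (C ∨ C) = ⊤ ∧ ⊥ = ⊥
⊥ ∉ {⊤, B}.

No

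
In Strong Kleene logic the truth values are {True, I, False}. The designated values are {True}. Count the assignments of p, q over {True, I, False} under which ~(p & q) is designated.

5

Of the 9 assignments, 5 give a value in {True}.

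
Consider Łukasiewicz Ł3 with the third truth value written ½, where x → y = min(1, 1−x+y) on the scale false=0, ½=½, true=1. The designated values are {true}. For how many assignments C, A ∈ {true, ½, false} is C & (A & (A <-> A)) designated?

1

Designated under: (C=true, A=true).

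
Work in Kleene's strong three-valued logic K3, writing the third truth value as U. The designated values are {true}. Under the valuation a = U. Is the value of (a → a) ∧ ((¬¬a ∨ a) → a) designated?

No

a → a = U → U = U  [¬U ∨ U]
¬a = ¬U = U
¬¬a = ¬U = U
¬¬a ∨ a = U ∨ U = U
(¬¬a ∨ a) → a = U → U = U
(a → a) ∧ ((¬¬a ∨ a) → a) = U ∧ U = U
U ∉ {true}.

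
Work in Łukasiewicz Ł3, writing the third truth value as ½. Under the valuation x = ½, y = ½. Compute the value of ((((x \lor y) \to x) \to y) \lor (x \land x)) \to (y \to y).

True

x \lor y = ½ \lor ½ = ½
(x \lor y) \to x = ½ \to ½ = True  [min(1, 1−½+½)]
((x \lor y) \to x) \to y = True \to ½ = ½
x \land x = ½ \land ½ = ½
(((x \lor y) \to x) \to y) \lor (x \land x) = ½ \lor ½ = ½
y \to y = ½ \to ½ = True
((((x \lor y) \to x) \to y) \lor (x \land x)) \to (y \to y) = ½ \to True = True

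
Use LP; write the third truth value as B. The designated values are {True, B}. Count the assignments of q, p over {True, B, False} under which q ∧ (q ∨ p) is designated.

Of the 9 assignments, 6 give a value in {True, B}.

6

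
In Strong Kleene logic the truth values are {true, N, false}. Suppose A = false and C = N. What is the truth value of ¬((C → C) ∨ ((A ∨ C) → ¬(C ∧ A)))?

C → C = N → N = N
A ∨ C = false ∨ N = N
C ∧ A = N ∧ false = false
¬(C ∧ A) = ¬false = true
(A ∨ C) → ¬(C ∧ A) = N → true = true
(C → C) ∨ ((A ∨ C) → ¬(C ∧ A)) = N ∨ true = true
¬((C → C) ∨ ((A ∨ C) → ¬(C ∧ A))) = ¬true = false

false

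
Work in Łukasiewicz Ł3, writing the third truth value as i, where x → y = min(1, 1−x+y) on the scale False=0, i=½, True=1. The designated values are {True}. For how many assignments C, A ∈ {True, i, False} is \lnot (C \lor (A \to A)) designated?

0

Of the 9 assignments, 0 give a value in {True}.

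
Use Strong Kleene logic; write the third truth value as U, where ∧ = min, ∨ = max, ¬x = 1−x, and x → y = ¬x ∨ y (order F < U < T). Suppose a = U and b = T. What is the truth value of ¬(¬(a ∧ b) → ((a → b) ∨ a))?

F

a ∧ b = U ∧ T = U
¬(a ∧ b) = ¬U = U
a → b = U → T = T  [¬U ∨ T]
(a → b) ∨ a = T ∨ U = T
¬(a ∧ b) → ((a → b) ∨ a) = U → T = T
¬(¬(a ∧ b) → ((a → b) ∨ a)) = ¬T = F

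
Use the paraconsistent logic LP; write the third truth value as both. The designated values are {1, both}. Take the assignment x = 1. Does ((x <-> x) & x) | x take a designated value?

Yes

x <-> x = 1 <-> 1 = 1
(x <-> x) & x = 1 & 1 = 1
((x <-> x) & x) | x = 1 | 1 = 1
1 ∈ {1, both}.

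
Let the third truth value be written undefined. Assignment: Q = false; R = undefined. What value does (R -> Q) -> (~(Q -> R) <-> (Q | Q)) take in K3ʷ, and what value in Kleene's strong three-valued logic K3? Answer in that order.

undefined; true

In K3ʷ: R -> Q = undefined -> false = undefined  [any arg is the third value ⇒ result is the third value]
Q -> R = false -> undefined = undefined
~(Q -> R) = ~undefined = undefined
Q | Q = false | false = false
~(Q -> R) <-> (Q | Q) = undefined <-> false = undefined
(R -> Q) -> (~(Q -> R) <-> (Q | Q)) = undefined -> undefined = undefined
In Kleene's strong three-valued logic K3: R -> Q = undefined -> false = undefined  [~undefined | false]
Q -> R = false -> undefined = true
~(Q -> R) = ~true = false
Q | Q = false | false = false
~(Q -> R) <-> (Q | Q) = false <-> false = true
(R -> Q) -> (~(Q -> R) <-> (Q | Q)) = undefined -> true = true
They differ because K3ʷ and Kleene's strong three-valued logic K3 treat undefined differently under the binary connectives.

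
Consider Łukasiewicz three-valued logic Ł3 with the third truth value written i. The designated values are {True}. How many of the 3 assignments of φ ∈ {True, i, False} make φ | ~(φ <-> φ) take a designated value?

φ=True: True ✓
φ=i: i ·
φ=False: False ·

1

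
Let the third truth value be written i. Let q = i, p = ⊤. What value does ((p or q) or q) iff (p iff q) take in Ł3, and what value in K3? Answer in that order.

i; i

In Ł3: p or q = ⊤ or i = ⊤
(p or q) or q = ⊤ or i = ⊤
p iff q = ⊤ iff i = i  [1 − |1−½|]
((p or q) or q) iff (p iff q) = ⊤ iff i = i
In K3: p or q = ⊤ or i = ⊤
(p or q) or q = ⊤ or i = ⊤
p iff q = ⊤ iff i = i
((p or q) or q) iff (p iff q) = ⊤ iff i = i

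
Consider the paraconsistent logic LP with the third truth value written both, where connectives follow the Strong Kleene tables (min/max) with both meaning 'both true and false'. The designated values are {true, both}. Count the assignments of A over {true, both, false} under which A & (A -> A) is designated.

2

A=true: true ✓
A=both: both ✓
A=false: false ·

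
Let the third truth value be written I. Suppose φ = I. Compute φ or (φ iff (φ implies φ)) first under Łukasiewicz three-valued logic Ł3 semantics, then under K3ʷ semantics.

I; I

In Łukasiewicz three-valued logic Ł3: φ implies φ = I implies I = true  [min(1, 1−½+½)]
φ iff (φ implies φ) = I iff true = I
φ or (φ iff (φ implies φ)) = I or I = I
In K3ʷ: φ implies φ = I implies I = I  [any arg is the third value ⇒ result is the third value]
φ iff (φ implies φ) = I iff I = I
φ or (φ iff (φ implies φ)) = I or I = I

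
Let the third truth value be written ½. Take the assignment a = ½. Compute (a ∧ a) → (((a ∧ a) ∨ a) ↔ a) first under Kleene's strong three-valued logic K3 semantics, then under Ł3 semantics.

½; True

In Kleene's strong three-valued logic K3: a ∧ a = ½ ∧ ½ = ½
a ∧ a = ½ ∧ ½ = ½
(a ∧ a) ∨ a = ½ ∨ ½ = ½
((a ∧ a) ∨ a) ↔ a = ½ ↔ ½ = ½
(a ∧ a) → (((a ∧ a) ∨ a) ↔ a) = ½ → ½ = ½  [¬½ ∨ ½]
In Ł3: a ∧ a = ½ ∧ ½ = ½
a ∧ a = ½ ∧ ½ = ½
(a ∧ a) ∨ a = ½ ∨ ½ = ½
((a ∧ a) ∨ a) ↔ a = ½ ↔ ½ = True  [1 − |½−½|]
(a ∧ a) → (((a ∧ a) ∨ a) ↔ a) = ½ → True = True
They differ because Kleene's strong three-valued logic K3 and Ł3 treat ½ differently under implication.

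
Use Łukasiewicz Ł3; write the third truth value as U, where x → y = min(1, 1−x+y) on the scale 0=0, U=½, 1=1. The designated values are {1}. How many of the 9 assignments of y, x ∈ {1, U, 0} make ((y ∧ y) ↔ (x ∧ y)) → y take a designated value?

Designated under: (y=1, x=1); (y=1, x=U); (y=1, x=0); (y=U, x=0).

4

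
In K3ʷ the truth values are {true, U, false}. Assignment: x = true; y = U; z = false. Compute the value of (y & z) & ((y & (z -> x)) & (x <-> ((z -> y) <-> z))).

y & z = U & false = U
z -> x = false -> true = true
y & (z -> x) = U & true = U
z -> y = false -> U = U  [any arg is the third value ⇒ result is the third value]
(z -> y) <-> z = U <-> false = U
x <-> ((z -> y) <-> z) = true <-> U = U
(y & (z -> x)) & (x <-> ((z -> y) <-> z)) = U & U = U
(y & z) & ((y & (z -> x)) & (x <-> ((z -> y) <-> z))) = U & U = U

U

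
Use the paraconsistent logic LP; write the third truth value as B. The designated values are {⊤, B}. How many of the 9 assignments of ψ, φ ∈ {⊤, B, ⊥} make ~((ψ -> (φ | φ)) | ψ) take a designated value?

Designated under: (ψ=B, φ=B); (ψ=B, φ=⊥).

2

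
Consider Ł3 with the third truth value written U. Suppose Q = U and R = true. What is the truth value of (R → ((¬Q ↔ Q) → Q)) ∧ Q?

U

¬Q = ¬U = U
¬Q ↔ Q = U ↔ U = true  [1 − |½−½|]
(¬Q ↔ Q) → Q = true → U = U
R → ((¬Q ↔ Q) → Q) = true → U = U
(R → ((¬Q ↔ Q) → Q)) ∧ Q = U ∧ U = U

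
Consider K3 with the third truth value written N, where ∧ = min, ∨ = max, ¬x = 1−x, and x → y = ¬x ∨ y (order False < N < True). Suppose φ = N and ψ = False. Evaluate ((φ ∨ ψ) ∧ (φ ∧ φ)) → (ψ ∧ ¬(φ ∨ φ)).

N

φ ∨ ψ = N ∨ False = N
φ ∧ φ = N ∧ N = N
(φ ∨ ψ) ∧ (φ ∧ φ) = N ∧ N = N
φ ∨ φ = N ∨ N = N
¬(φ ∨ φ) = ¬N = N
ψ ∧ ¬(φ ∨ φ) = False ∧ N = False
((φ ∨ ψ) ∧ (φ ∧ φ)) → (ψ ∧ ¬(φ ∨ φ)) = N → False = N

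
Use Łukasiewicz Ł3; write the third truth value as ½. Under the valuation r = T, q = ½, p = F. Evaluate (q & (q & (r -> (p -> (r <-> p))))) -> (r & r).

r <-> p = T <-> F = F
p -> (r <-> p) = F -> F = T
r -> (p -> (r <-> p)) = T -> T = T
q & (r -> (p -> (r <-> p))) = ½ & T = ½
q & (q & (r -> (p -> (r <-> p)))) = ½ & ½ = ½
r & r = T & T = T
(q & (q & (r -> (p -> (r <-> p))))) -> (r & r) = ½ -> T = T  [min(1, 1−½+1)]

T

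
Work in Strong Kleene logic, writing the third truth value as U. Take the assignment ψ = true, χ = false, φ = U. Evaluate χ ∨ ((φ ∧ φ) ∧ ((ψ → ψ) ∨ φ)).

φ ∧ φ = U ∧ U = U
ψ → ψ = true → true = true
(ψ → ψ) ∨ φ = true ∨ U = true
(φ ∧ φ) ∧ ((ψ → ψ) ∨ φ) = U ∧ true = U
χ ∨ ((φ ∧ φ) ∧ ((ψ → ψ) ∨ φ)) = false ∨ U = U

U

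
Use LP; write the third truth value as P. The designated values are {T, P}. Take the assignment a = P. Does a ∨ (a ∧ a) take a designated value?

Yes

a ∧ a = P ∧ P = P
a ∨ (a ∧ a) = P ∨ P = P
P ∈ {T, P}.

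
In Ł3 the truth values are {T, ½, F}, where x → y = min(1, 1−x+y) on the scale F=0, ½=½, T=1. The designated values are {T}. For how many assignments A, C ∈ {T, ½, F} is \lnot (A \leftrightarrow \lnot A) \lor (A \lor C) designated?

7

Of the 9 assignments, 7 give a value in {T}.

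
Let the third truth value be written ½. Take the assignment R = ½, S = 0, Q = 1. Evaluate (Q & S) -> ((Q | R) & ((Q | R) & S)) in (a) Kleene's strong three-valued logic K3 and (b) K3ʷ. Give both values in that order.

In Kleene's strong three-valued logic K3: Q & S = 1 & 0 = 0
Q | R = 1 | ½ = 1
Q | R = 1 | ½ = 1
(Q | R) & S = 1 & 0 = 0
(Q | R) & ((Q | R) & S) = 1 & 0 = 0
(Q & S) -> ((Q | R) & ((Q | R) & S)) = 0 -> 0 = 1
In K3ʷ: Q & S = 1 & 0 = 0
Q | R = 1 | ½ = ½
Q | R = 1 | ½ = ½
(Q | R) & S = ½ & 0 = ½
(Q | R) & ((Q | R) & S) = ½ & ½ = ½
(Q & S) -> ((Q | R) & ((Q | R) & S)) = 0 -> ½ = ½  [any arg is the third value ⇒ result is the third value]
They differ because Kleene's strong three-valued logic K3 and K3ʷ treat ½ differently under the binary connectives.

1; ½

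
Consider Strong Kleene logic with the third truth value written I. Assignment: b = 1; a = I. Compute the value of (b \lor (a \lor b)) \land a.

I

a \lor b = I \lor 1 = 1
b \lor (a \lor b) = 1 \lor 1 = 1
(b \lor (a \lor b)) \land a = 1 \land I = I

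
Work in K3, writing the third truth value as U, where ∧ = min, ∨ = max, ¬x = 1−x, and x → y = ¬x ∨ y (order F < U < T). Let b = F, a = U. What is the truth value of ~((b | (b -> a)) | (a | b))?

b -> a = F -> U = T  [~F | U]
b | (b -> a) = F | T = T
a | b = U | F = U
(b | (b -> a)) | (a | b) = T | U = T
~((b | (b -> a)) | (a | b)) = ~T = F

F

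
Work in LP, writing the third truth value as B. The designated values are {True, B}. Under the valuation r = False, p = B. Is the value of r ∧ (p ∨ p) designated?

No

p ∨ p = B ∨ B = B
r ∧ (p ∨ p) = False ∧ B = False
False ∉ {True, B}.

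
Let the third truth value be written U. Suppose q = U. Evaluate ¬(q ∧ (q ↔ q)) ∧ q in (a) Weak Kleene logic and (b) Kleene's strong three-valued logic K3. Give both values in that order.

U; U

In Weak Kleene logic: q ↔ q = U ↔ U = U
q ∧ (q ↔ q) = U ∧ U = U
¬(q ∧ (q ↔ q)) = ¬U = U
¬(q ∧ (q ↔ q)) ∧ q = U ∧ U = U
In Kleene's strong three-valued logic K3: q ↔ q = U ↔ U = U
q ∧ (q ↔ q) = U ∧ U = U
¬(q ∧ (q ↔ q)) = ¬U = U
¬(q ∧ (q ↔ q)) ∧ q = U ∧ U = U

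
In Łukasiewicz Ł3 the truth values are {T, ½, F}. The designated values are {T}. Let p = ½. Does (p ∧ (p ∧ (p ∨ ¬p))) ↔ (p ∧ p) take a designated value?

Yes

¬p = ¬½ = ½
p ∨ ¬p = ½ ∨ ½ = ½
p ∧ (p ∨ ¬p) = ½ ∧ ½ = ½
p ∧ (p ∧ (p ∨ ¬p)) = ½ ∧ ½ = ½
p ∧ p = ½ ∧ ½ = ½
(p ∧ (p ∧ (p ∨ ¬p))) ↔ (p ∧ p) = ½ ↔ ½ = T  [1 − |½−½|]
T ∈ {T}.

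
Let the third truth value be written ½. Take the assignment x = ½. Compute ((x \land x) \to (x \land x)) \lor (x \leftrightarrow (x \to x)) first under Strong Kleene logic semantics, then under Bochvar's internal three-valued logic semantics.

½; ½

In Strong Kleene logic: x \land x = ½ \land ½ = ½
x \land x = ½ \land ½ = ½
(x \land x) \to (x \land x) = ½ \to ½ = ½  [\lnot ½ \lor ½]
x \to x = ½ \to ½ = ½
x \leftrightarrow (x \to x) = ½ \leftrightarrow ½ = ½
((x \land x) \to (x \land x)) \lor (x \leftrightarrow (x \to x)) = ½ \lor ½ = ½
In Bochvar's internal three-valued logic: x \land x = ½ \land ½ = ½
x \land x = ½ \land ½ = ½
(x \land x) \to (x \land x) = ½ \to ½ = ½  [any arg is the third value ⇒ result is the third value]
x \to x = ½ \to ½ = ½
x \leftrightarrow (x \to x) = ½ \leftrightarrow ½ = ½
((x \land x) \to (x \land x)) \lor (x \leftrightarrow (x \to x)) = ½ \lor ½ = ½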